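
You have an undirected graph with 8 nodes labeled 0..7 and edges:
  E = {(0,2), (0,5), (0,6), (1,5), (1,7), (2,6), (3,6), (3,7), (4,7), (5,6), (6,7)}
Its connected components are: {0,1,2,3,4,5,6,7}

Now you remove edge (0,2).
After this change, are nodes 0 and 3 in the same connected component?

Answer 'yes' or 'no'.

Answer: yes

Derivation:
Initial components: {0,1,2,3,4,5,6,7}
Removing edge (0,2): not a bridge — component count unchanged at 1.
New components: {0,1,2,3,4,5,6,7}
Are 0 and 3 in the same component? yes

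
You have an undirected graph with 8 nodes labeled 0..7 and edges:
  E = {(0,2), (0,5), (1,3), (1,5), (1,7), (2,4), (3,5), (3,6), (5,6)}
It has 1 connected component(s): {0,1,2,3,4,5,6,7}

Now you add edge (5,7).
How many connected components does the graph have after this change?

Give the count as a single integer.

Answer: 1

Derivation:
Initial component count: 1
Add (5,7): endpoints already in same component. Count unchanged: 1.
New component count: 1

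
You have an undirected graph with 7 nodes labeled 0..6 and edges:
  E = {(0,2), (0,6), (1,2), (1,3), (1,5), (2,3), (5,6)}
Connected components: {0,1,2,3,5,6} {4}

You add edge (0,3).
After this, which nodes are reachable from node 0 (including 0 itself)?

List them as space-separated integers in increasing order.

Answer: 0 1 2 3 5 6

Derivation:
Before: nodes reachable from 0: {0,1,2,3,5,6}
Adding (0,3): both endpoints already in same component. Reachability from 0 unchanged.
After: nodes reachable from 0: {0,1,2,3,5,6}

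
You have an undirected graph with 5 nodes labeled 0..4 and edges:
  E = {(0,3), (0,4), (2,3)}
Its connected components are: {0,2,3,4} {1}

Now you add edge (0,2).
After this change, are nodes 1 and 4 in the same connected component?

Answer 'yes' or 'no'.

Answer: no

Derivation:
Initial components: {0,2,3,4} {1}
Adding edge (0,2): both already in same component {0,2,3,4}. No change.
New components: {0,2,3,4} {1}
Are 1 and 4 in the same component? no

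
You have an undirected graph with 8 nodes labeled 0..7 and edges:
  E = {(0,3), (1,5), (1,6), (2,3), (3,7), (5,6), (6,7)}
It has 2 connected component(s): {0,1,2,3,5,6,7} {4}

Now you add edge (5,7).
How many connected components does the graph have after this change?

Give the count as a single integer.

Answer: 2

Derivation:
Initial component count: 2
Add (5,7): endpoints already in same component. Count unchanged: 2.
New component count: 2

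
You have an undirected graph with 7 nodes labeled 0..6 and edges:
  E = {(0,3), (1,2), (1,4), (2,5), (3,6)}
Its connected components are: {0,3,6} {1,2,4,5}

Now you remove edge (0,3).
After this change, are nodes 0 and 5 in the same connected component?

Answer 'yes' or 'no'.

Answer: no

Derivation:
Initial components: {0,3,6} {1,2,4,5}
Removing edge (0,3): it was a bridge — component count 2 -> 3.
New components: {0} {1,2,4,5} {3,6}
Are 0 and 5 in the same component? no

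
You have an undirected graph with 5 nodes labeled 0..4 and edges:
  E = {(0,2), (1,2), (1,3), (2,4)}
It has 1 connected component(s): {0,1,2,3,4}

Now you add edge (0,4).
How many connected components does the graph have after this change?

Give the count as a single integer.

Answer: 1

Derivation:
Initial component count: 1
Add (0,4): endpoints already in same component. Count unchanged: 1.
New component count: 1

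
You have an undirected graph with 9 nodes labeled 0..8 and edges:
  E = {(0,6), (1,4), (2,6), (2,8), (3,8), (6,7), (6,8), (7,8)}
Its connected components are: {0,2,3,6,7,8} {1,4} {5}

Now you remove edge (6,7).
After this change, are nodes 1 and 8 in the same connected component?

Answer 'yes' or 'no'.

Initial components: {0,2,3,6,7,8} {1,4} {5}
Removing edge (6,7): not a bridge — component count unchanged at 3.
New components: {0,2,3,6,7,8} {1,4} {5}
Are 1 and 8 in the same component? no

Answer: no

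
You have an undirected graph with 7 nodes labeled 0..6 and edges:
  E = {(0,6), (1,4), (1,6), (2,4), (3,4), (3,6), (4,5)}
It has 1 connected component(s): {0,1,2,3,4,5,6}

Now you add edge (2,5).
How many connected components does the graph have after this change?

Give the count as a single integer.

Initial component count: 1
Add (2,5): endpoints already in same component. Count unchanged: 1.
New component count: 1

Answer: 1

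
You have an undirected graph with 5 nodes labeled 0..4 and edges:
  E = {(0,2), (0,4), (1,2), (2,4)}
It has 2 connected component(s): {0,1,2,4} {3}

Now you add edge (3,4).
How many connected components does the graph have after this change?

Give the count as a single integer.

Answer: 1

Derivation:
Initial component count: 2
Add (3,4): merges two components. Count decreases: 2 -> 1.
New component count: 1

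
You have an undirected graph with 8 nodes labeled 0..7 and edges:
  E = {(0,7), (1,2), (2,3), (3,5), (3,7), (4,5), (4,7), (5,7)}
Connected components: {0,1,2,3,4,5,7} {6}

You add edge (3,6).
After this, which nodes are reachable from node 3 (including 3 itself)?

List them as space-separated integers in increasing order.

Before: nodes reachable from 3: {0,1,2,3,4,5,7}
Adding (3,6): merges 3's component with another. Reachability grows.
After: nodes reachable from 3: {0,1,2,3,4,5,6,7}

Answer: 0 1 2 3 4 5 6 7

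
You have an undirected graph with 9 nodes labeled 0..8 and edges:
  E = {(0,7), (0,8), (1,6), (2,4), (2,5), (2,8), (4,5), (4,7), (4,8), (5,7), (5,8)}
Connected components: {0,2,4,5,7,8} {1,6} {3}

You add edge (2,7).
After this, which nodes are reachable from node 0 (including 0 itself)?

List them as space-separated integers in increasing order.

Answer: 0 2 4 5 7 8

Derivation:
Before: nodes reachable from 0: {0,2,4,5,7,8}
Adding (2,7): both endpoints already in same component. Reachability from 0 unchanged.
After: nodes reachable from 0: {0,2,4,5,7,8}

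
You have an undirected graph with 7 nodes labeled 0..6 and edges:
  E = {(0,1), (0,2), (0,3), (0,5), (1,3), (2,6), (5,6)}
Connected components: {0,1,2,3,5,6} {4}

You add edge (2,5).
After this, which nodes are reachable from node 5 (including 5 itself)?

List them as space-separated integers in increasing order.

Answer: 0 1 2 3 5 6

Derivation:
Before: nodes reachable from 5: {0,1,2,3,5,6}
Adding (2,5): both endpoints already in same component. Reachability from 5 unchanged.
After: nodes reachable from 5: {0,1,2,3,5,6}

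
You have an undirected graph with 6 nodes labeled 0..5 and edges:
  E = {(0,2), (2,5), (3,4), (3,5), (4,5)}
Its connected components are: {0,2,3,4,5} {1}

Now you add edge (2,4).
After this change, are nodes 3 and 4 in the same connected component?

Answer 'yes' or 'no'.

Initial components: {0,2,3,4,5} {1}
Adding edge (2,4): both already in same component {0,2,3,4,5}. No change.
New components: {0,2,3,4,5} {1}
Are 3 and 4 in the same component? yes

Answer: yes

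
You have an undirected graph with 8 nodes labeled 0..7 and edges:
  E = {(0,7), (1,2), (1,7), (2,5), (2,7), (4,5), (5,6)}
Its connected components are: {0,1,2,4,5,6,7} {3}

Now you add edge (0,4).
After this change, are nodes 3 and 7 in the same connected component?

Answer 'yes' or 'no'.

Initial components: {0,1,2,4,5,6,7} {3}
Adding edge (0,4): both already in same component {0,1,2,4,5,6,7}. No change.
New components: {0,1,2,4,5,6,7} {3}
Are 3 and 7 in the same component? no

Answer: no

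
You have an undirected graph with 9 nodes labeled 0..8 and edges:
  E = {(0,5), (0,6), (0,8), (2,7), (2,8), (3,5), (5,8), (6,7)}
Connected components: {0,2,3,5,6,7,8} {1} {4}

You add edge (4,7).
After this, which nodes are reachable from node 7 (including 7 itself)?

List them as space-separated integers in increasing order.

Before: nodes reachable from 7: {0,2,3,5,6,7,8}
Adding (4,7): merges 7's component with another. Reachability grows.
After: nodes reachable from 7: {0,2,3,4,5,6,7,8}

Answer: 0 2 3 4 5 6 7 8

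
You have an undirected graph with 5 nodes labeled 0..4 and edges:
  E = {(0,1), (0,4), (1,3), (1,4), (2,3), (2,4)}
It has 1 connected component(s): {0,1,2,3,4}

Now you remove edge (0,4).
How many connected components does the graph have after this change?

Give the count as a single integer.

Answer: 1

Derivation:
Initial component count: 1
Remove (0,4): not a bridge. Count unchanged: 1.
  After removal, components: {0,1,2,3,4}
New component count: 1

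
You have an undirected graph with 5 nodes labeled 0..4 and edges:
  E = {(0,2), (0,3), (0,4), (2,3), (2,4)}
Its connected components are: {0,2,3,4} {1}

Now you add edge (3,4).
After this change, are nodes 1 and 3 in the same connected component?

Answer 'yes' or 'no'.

Initial components: {0,2,3,4} {1}
Adding edge (3,4): both already in same component {0,2,3,4}. No change.
New components: {0,2,3,4} {1}
Are 1 and 3 in the same component? no

Answer: no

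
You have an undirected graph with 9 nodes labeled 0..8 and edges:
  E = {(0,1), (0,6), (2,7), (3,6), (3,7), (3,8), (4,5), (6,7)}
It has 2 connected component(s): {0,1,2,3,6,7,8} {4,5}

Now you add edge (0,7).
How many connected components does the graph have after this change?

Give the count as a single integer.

Answer: 2

Derivation:
Initial component count: 2
Add (0,7): endpoints already in same component. Count unchanged: 2.
New component count: 2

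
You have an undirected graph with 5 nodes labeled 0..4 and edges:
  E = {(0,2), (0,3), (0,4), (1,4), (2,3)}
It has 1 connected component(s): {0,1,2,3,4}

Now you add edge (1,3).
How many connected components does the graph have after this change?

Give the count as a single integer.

Answer: 1

Derivation:
Initial component count: 1
Add (1,3): endpoints already in same component. Count unchanged: 1.
New component count: 1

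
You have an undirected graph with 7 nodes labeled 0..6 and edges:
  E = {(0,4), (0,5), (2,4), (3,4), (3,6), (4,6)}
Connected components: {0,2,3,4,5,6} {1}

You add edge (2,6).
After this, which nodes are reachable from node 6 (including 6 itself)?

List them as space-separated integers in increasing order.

Answer: 0 2 3 4 5 6

Derivation:
Before: nodes reachable from 6: {0,2,3,4,5,6}
Adding (2,6): both endpoints already in same component. Reachability from 6 unchanged.
After: nodes reachable from 6: {0,2,3,4,5,6}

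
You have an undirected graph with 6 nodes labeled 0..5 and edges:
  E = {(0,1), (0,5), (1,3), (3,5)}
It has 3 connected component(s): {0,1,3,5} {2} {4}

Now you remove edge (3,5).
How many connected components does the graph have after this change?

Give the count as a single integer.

Initial component count: 3
Remove (3,5): not a bridge. Count unchanged: 3.
  After removal, components: {0,1,3,5} {2} {4}
New component count: 3

Answer: 3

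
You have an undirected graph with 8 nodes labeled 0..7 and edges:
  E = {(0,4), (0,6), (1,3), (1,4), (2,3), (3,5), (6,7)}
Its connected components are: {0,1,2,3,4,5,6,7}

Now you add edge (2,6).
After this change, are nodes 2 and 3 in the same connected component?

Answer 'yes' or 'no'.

Answer: yes

Derivation:
Initial components: {0,1,2,3,4,5,6,7}
Adding edge (2,6): both already in same component {0,1,2,3,4,5,6,7}. No change.
New components: {0,1,2,3,4,5,6,7}
Are 2 and 3 in the same component? yes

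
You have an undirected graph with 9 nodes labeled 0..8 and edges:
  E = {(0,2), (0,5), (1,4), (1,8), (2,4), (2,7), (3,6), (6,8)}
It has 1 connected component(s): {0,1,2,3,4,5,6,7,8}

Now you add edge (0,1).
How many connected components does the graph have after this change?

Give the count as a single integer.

Answer: 1

Derivation:
Initial component count: 1
Add (0,1): endpoints already in same component. Count unchanged: 1.
New component count: 1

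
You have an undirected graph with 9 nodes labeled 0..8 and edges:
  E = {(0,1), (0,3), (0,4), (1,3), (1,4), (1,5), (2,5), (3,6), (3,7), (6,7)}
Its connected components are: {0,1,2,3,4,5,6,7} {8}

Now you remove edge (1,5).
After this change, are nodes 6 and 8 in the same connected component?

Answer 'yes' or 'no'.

Answer: no

Derivation:
Initial components: {0,1,2,3,4,5,6,7} {8}
Removing edge (1,5): it was a bridge — component count 2 -> 3.
New components: {0,1,3,4,6,7} {2,5} {8}
Are 6 and 8 in the same component? no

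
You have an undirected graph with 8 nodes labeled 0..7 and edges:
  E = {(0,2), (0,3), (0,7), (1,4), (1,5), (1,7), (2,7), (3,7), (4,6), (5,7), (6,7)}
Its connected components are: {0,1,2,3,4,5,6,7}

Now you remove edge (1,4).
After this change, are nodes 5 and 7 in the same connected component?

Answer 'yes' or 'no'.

Answer: yes

Derivation:
Initial components: {0,1,2,3,4,5,6,7}
Removing edge (1,4): not a bridge — component count unchanged at 1.
New components: {0,1,2,3,4,5,6,7}
Are 5 and 7 in the same component? yes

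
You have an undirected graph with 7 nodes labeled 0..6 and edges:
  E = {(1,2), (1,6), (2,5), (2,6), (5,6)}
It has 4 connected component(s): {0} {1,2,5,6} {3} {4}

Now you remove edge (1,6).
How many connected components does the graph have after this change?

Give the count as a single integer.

Initial component count: 4
Remove (1,6): not a bridge. Count unchanged: 4.
  After removal, components: {0} {1,2,5,6} {3} {4}
New component count: 4

Answer: 4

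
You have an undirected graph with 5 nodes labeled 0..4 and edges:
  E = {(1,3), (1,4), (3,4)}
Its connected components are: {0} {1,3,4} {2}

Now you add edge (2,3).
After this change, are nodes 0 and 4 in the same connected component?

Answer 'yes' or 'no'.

Answer: no

Derivation:
Initial components: {0} {1,3,4} {2}
Adding edge (2,3): merges {2} and {1,3,4}.
New components: {0} {1,2,3,4}
Are 0 and 4 in the same component? no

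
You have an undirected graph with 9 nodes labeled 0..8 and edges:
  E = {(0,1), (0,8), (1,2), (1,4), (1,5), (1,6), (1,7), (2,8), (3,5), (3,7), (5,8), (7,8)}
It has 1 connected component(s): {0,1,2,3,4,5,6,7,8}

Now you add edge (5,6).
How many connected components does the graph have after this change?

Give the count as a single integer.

Initial component count: 1
Add (5,6): endpoints already in same component. Count unchanged: 1.
New component count: 1

Answer: 1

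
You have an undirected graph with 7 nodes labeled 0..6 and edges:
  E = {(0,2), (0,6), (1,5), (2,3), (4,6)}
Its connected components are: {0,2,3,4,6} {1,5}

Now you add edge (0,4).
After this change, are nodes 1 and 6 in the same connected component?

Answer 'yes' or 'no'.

Initial components: {0,2,3,4,6} {1,5}
Adding edge (0,4): both already in same component {0,2,3,4,6}. No change.
New components: {0,2,3,4,6} {1,5}
Are 1 and 6 in the same component? no

Answer: no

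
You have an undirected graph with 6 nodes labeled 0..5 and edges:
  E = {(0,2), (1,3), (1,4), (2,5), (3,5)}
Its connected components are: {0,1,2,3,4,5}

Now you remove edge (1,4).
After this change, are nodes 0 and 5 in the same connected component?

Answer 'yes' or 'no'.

Initial components: {0,1,2,3,4,5}
Removing edge (1,4): it was a bridge — component count 1 -> 2.
New components: {0,1,2,3,5} {4}
Are 0 and 5 in the same component? yes

Answer: yes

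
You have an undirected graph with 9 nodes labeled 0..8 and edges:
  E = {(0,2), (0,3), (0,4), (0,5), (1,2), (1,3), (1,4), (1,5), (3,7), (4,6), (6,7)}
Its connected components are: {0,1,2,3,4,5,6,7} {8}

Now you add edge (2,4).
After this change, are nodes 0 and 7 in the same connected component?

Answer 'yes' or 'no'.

Initial components: {0,1,2,3,4,5,6,7} {8}
Adding edge (2,4): both already in same component {0,1,2,3,4,5,6,7}. No change.
New components: {0,1,2,3,4,5,6,7} {8}
Are 0 and 7 in the same component? yes

Answer: yes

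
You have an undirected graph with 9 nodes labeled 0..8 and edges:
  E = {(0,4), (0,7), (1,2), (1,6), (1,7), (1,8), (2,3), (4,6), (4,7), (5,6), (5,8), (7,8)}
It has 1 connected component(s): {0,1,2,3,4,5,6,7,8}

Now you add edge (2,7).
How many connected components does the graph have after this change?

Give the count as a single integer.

Initial component count: 1
Add (2,7): endpoints already in same component. Count unchanged: 1.
New component count: 1

Answer: 1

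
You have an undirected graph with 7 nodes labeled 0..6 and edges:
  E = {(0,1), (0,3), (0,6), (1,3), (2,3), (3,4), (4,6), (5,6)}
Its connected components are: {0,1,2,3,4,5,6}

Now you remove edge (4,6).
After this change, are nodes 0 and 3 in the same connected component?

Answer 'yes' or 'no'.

Initial components: {0,1,2,3,4,5,6}
Removing edge (4,6): not a bridge — component count unchanged at 1.
New components: {0,1,2,3,4,5,6}
Are 0 and 3 in the same component? yes

Answer: yes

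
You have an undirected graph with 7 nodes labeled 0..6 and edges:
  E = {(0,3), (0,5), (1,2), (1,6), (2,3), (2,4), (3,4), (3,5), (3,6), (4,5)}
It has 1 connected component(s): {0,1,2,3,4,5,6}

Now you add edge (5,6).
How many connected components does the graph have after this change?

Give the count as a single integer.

Initial component count: 1
Add (5,6): endpoints already in same component. Count unchanged: 1.
New component count: 1

Answer: 1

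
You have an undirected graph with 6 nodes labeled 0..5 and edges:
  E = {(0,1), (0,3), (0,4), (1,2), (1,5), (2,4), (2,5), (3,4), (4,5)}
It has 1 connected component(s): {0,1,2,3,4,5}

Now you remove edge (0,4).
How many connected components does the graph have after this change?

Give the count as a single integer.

Initial component count: 1
Remove (0,4): not a bridge. Count unchanged: 1.
  After removal, components: {0,1,2,3,4,5}
New component count: 1

Answer: 1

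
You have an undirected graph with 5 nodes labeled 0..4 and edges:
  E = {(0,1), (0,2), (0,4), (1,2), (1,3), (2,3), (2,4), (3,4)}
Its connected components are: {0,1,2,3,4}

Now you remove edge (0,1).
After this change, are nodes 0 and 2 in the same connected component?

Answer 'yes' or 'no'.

Answer: yes

Derivation:
Initial components: {0,1,2,3,4}
Removing edge (0,1): not a bridge — component count unchanged at 1.
New components: {0,1,2,3,4}
Are 0 and 2 in the same component? yes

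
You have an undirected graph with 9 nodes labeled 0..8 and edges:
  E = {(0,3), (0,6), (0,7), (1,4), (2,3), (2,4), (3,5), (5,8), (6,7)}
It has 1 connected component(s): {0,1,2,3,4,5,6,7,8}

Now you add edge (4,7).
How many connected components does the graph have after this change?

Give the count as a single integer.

Answer: 1

Derivation:
Initial component count: 1
Add (4,7): endpoints already in same component. Count unchanged: 1.
New component count: 1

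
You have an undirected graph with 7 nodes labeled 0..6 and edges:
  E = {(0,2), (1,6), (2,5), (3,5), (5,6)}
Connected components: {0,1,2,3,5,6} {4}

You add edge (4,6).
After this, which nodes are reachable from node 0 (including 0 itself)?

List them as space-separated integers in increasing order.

Before: nodes reachable from 0: {0,1,2,3,5,6}
Adding (4,6): merges 0's component with another. Reachability grows.
After: nodes reachable from 0: {0,1,2,3,4,5,6}

Answer: 0 1 2 3 4 5 6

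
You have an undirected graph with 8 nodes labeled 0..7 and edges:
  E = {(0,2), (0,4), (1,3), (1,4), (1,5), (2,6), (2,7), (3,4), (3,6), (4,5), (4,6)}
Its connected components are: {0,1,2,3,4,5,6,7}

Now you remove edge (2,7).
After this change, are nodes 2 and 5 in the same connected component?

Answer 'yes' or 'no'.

Initial components: {0,1,2,3,4,5,6,7}
Removing edge (2,7): it was a bridge — component count 1 -> 2.
New components: {0,1,2,3,4,5,6} {7}
Are 2 and 5 in the same component? yes

Answer: yes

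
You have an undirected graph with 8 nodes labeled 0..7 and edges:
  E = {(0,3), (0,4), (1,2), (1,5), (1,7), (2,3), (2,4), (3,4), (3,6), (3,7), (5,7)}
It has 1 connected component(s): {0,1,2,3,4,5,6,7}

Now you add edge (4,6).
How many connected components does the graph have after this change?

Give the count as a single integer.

Initial component count: 1
Add (4,6): endpoints already in same component. Count unchanged: 1.
New component count: 1

Answer: 1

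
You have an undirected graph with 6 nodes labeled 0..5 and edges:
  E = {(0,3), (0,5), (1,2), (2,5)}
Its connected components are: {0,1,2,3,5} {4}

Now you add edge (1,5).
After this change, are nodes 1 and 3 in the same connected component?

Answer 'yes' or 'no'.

Answer: yes

Derivation:
Initial components: {0,1,2,3,5} {4}
Adding edge (1,5): both already in same component {0,1,2,3,5}. No change.
New components: {0,1,2,3,5} {4}
Are 1 and 3 in the same component? yes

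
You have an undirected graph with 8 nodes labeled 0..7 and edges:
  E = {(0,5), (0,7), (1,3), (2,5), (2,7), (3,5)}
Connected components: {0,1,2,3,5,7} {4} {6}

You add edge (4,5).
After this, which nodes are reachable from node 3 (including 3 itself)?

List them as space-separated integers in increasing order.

Before: nodes reachable from 3: {0,1,2,3,5,7}
Adding (4,5): merges 3's component with another. Reachability grows.
After: nodes reachable from 3: {0,1,2,3,4,5,7}

Answer: 0 1 2 3 4 5 7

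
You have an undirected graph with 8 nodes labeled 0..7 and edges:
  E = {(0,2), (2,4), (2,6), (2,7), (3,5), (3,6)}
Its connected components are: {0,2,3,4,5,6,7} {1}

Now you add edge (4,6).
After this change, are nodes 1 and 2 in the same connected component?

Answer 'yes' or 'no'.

Answer: no

Derivation:
Initial components: {0,2,3,4,5,6,7} {1}
Adding edge (4,6): both already in same component {0,2,3,4,5,6,7}. No change.
New components: {0,2,3,4,5,6,7} {1}
Are 1 and 2 in the same component? no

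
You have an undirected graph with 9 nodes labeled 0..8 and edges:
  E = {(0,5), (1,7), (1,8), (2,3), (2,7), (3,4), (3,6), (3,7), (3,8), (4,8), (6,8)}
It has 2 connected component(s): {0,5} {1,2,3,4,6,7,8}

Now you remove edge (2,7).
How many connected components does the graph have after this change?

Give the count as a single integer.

Initial component count: 2
Remove (2,7): not a bridge. Count unchanged: 2.
  After removal, components: {0,5} {1,2,3,4,6,7,8}
New component count: 2

Answer: 2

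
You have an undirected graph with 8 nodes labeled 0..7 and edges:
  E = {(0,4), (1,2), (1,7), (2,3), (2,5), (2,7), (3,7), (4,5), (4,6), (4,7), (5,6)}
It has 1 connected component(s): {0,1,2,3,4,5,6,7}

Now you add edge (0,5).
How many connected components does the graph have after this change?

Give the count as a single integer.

Initial component count: 1
Add (0,5): endpoints already in same component. Count unchanged: 1.
New component count: 1

Answer: 1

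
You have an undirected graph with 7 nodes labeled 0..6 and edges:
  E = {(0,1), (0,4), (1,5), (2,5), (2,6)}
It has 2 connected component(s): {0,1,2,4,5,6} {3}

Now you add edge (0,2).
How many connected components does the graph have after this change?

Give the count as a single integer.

Initial component count: 2
Add (0,2): endpoints already in same component. Count unchanged: 2.
New component count: 2

Answer: 2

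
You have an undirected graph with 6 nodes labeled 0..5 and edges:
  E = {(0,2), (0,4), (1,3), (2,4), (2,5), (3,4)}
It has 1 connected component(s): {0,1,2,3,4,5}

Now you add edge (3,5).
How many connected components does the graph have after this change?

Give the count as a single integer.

Answer: 1

Derivation:
Initial component count: 1
Add (3,5): endpoints already in same component. Count unchanged: 1.
New component count: 1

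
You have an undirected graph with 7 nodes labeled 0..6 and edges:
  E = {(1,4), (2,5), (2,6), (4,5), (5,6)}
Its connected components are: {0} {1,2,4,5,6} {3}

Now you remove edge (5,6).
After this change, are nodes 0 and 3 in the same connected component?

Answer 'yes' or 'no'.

Answer: no

Derivation:
Initial components: {0} {1,2,4,5,6} {3}
Removing edge (5,6): not a bridge — component count unchanged at 3.
New components: {0} {1,2,4,5,6} {3}
Are 0 and 3 in the same component? no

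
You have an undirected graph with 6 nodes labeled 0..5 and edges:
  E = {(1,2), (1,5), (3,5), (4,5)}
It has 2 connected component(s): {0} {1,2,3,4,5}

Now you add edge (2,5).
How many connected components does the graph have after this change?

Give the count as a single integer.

Initial component count: 2
Add (2,5): endpoints already in same component. Count unchanged: 2.
New component count: 2

Answer: 2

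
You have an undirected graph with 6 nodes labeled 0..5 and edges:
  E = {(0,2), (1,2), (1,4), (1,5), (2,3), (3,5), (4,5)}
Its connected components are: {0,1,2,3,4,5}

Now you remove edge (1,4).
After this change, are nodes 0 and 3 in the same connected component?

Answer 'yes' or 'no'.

Answer: yes

Derivation:
Initial components: {0,1,2,3,4,5}
Removing edge (1,4): not a bridge — component count unchanged at 1.
New components: {0,1,2,3,4,5}
Are 0 and 3 in the same component? yes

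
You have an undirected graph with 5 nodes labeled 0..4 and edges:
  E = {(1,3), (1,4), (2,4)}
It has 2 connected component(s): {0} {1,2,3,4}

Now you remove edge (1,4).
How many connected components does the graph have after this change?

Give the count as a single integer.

Answer: 3

Derivation:
Initial component count: 2
Remove (1,4): it was a bridge. Count increases: 2 -> 3.
  After removal, components: {0} {1,3} {2,4}
New component count: 3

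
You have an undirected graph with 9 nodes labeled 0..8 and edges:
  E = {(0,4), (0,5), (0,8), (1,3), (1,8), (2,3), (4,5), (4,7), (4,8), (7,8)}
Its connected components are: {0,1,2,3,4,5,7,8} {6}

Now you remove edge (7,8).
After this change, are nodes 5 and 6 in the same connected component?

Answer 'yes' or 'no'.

Initial components: {0,1,2,3,4,5,7,8} {6}
Removing edge (7,8): not a bridge — component count unchanged at 2.
New components: {0,1,2,3,4,5,7,8} {6}
Are 5 and 6 in the same component? no

Answer: no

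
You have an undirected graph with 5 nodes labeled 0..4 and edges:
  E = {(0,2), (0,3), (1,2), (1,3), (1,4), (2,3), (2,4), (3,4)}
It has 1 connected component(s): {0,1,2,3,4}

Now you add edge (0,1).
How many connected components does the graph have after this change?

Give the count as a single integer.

Initial component count: 1
Add (0,1): endpoints already in same component. Count unchanged: 1.
New component count: 1

Answer: 1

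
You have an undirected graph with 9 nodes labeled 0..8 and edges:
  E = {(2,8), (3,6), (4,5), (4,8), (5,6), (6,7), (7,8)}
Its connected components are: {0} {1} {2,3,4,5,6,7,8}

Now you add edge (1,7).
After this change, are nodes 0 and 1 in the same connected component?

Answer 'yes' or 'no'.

Initial components: {0} {1} {2,3,4,5,6,7,8}
Adding edge (1,7): merges {1} and {2,3,4,5,6,7,8}.
New components: {0} {1,2,3,4,5,6,7,8}
Are 0 and 1 in the same component? no

Answer: no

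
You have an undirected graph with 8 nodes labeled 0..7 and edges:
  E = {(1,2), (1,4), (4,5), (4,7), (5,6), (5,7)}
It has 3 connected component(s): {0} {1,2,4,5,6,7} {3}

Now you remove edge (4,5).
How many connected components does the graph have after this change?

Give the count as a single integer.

Initial component count: 3
Remove (4,5): not a bridge. Count unchanged: 3.
  After removal, components: {0} {1,2,4,5,6,7} {3}
New component count: 3

Answer: 3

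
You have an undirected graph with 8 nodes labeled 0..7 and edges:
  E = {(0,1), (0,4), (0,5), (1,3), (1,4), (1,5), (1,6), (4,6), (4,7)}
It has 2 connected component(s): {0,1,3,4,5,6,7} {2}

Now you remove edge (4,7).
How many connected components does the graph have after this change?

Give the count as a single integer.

Initial component count: 2
Remove (4,7): it was a bridge. Count increases: 2 -> 3.
  After removal, components: {0,1,3,4,5,6} {2} {7}
New component count: 3

Answer: 3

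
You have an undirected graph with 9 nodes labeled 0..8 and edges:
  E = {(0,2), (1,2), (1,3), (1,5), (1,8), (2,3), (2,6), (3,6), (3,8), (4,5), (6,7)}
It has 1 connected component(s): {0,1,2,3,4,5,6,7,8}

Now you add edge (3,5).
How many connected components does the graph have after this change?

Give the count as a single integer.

Answer: 1

Derivation:
Initial component count: 1
Add (3,5): endpoints already in same component. Count unchanged: 1.
New component count: 1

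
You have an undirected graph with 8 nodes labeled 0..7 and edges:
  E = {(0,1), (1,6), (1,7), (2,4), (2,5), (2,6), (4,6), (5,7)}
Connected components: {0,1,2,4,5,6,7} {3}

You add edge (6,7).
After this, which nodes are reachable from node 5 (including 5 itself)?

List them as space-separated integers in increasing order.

Answer: 0 1 2 4 5 6 7

Derivation:
Before: nodes reachable from 5: {0,1,2,4,5,6,7}
Adding (6,7): both endpoints already in same component. Reachability from 5 unchanged.
After: nodes reachable from 5: {0,1,2,4,5,6,7}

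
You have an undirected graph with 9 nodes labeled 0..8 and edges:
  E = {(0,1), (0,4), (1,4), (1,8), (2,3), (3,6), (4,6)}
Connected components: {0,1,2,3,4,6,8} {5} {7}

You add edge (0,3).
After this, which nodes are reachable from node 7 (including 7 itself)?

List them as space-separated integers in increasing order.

Before: nodes reachable from 7: {7}
Adding (0,3): both endpoints already in same component. Reachability from 7 unchanged.
After: nodes reachable from 7: {7}

Answer: 7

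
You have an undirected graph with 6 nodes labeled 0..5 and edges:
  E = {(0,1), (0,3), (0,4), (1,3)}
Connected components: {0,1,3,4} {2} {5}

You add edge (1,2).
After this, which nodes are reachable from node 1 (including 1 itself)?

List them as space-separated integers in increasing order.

Before: nodes reachable from 1: {0,1,3,4}
Adding (1,2): merges 1's component with another. Reachability grows.
After: nodes reachable from 1: {0,1,2,3,4}

Answer: 0 1 2 3 4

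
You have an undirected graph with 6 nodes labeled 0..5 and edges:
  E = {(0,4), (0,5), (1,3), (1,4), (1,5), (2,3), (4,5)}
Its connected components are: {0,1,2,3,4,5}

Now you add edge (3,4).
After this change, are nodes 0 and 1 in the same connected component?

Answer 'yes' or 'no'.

Initial components: {0,1,2,3,4,5}
Adding edge (3,4): both already in same component {0,1,2,3,4,5}. No change.
New components: {0,1,2,3,4,5}
Are 0 and 1 in the same component? yes

Answer: yes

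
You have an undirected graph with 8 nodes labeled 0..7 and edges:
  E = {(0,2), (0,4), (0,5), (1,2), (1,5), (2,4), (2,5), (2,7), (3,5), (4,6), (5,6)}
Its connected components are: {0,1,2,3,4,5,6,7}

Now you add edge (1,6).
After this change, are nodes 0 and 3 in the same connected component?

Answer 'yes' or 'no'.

Initial components: {0,1,2,3,4,5,6,7}
Adding edge (1,6): both already in same component {0,1,2,3,4,5,6,7}. No change.
New components: {0,1,2,3,4,5,6,7}
Are 0 and 3 in the same component? yes

Answer: yes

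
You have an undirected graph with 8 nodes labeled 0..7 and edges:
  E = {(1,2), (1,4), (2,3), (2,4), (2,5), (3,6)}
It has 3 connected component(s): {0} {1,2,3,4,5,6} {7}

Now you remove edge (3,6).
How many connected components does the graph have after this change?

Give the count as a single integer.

Answer: 4

Derivation:
Initial component count: 3
Remove (3,6): it was a bridge. Count increases: 3 -> 4.
  After removal, components: {0} {1,2,3,4,5} {6} {7}
New component count: 4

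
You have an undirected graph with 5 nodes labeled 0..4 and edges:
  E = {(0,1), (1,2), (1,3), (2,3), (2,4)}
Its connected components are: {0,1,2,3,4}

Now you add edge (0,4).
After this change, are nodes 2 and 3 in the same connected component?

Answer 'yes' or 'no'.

Initial components: {0,1,2,3,4}
Adding edge (0,4): both already in same component {0,1,2,3,4}. No change.
New components: {0,1,2,3,4}
Are 2 and 3 in the same component? yes

Answer: yes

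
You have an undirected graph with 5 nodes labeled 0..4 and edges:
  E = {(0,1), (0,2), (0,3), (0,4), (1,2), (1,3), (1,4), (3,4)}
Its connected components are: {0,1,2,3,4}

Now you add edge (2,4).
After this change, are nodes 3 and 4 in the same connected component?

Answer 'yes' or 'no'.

Answer: yes

Derivation:
Initial components: {0,1,2,3,4}
Adding edge (2,4): both already in same component {0,1,2,3,4}. No change.
New components: {0,1,2,3,4}
Are 3 and 4 in the same component? yes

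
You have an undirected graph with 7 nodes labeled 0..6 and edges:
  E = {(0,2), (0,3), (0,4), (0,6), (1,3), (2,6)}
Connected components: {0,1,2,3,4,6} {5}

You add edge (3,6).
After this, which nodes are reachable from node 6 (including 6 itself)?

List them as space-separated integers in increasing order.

Before: nodes reachable from 6: {0,1,2,3,4,6}
Adding (3,6): both endpoints already in same component. Reachability from 6 unchanged.
After: nodes reachable from 6: {0,1,2,3,4,6}

Answer: 0 1 2 3 4 6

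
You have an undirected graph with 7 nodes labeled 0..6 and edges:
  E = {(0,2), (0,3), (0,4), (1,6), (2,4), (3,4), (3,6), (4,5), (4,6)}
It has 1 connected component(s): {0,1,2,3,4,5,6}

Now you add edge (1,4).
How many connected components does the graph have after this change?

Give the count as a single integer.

Answer: 1

Derivation:
Initial component count: 1
Add (1,4): endpoints already in same component. Count unchanged: 1.
New component count: 1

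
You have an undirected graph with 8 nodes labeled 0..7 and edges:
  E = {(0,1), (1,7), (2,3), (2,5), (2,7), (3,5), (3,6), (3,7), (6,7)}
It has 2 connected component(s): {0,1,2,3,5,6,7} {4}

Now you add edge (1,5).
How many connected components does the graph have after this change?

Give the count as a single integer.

Answer: 2

Derivation:
Initial component count: 2
Add (1,5): endpoints already in same component. Count unchanged: 2.
New component count: 2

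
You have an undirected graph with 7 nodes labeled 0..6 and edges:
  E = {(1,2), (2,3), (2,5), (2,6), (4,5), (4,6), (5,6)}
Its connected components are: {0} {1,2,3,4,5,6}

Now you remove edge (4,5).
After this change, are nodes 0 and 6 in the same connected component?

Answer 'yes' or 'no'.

Initial components: {0} {1,2,3,4,5,6}
Removing edge (4,5): not a bridge — component count unchanged at 2.
New components: {0} {1,2,3,4,5,6}
Are 0 and 6 in the same component? no

Answer: no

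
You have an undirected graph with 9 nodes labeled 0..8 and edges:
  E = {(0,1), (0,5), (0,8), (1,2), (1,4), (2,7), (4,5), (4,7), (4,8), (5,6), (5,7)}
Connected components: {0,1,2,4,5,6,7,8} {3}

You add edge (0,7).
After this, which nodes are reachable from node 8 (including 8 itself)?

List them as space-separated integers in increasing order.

Before: nodes reachable from 8: {0,1,2,4,5,6,7,8}
Adding (0,7): both endpoints already in same component. Reachability from 8 unchanged.
After: nodes reachable from 8: {0,1,2,4,5,6,7,8}

Answer: 0 1 2 4 5 6 7 8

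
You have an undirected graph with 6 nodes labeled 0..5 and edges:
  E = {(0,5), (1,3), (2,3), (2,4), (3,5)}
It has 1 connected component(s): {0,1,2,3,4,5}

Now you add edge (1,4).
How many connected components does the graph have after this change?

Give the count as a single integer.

Initial component count: 1
Add (1,4): endpoints already in same component. Count unchanged: 1.
New component count: 1

Answer: 1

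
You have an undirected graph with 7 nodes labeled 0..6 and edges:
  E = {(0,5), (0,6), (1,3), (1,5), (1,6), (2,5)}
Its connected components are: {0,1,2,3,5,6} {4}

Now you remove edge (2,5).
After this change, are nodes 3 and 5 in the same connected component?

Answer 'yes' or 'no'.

Answer: yes

Derivation:
Initial components: {0,1,2,3,5,6} {4}
Removing edge (2,5): it was a bridge — component count 2 -> 3.
New components: {0,1,3,5,6} {2} {4}
Are 3 and 5 in the same component? yes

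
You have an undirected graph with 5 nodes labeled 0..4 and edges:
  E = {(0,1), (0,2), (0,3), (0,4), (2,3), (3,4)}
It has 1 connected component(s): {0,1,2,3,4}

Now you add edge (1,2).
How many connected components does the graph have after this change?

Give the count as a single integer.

Initial component count: 1
Add (1,2): endpoints already in same component. Count unchanged: 1.
New component count: 1

Answer: 1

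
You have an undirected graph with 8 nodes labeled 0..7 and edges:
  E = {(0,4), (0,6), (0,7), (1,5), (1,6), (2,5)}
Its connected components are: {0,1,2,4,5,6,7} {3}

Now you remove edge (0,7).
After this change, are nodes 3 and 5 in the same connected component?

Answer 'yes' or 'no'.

Answer: no

Derivation:
Initial components: {0,1,2,4,5,6,7} {3}
Removing edge (0,7): it was a bridge — component count 2 -> 3.
New components: {0,1,2,4,5,6} {3} {7}
Are 3 and 5 in the same component? no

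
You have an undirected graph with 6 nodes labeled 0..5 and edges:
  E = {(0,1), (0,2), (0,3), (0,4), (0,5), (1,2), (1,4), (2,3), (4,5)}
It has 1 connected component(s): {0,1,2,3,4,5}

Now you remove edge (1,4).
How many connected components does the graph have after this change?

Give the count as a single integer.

Initial component count: 1
Remove (1,4): not a bridge. Count unchanged: 1.
  After removal, components: {0,1,2,3,4,5}
New component count: 1

Answer: 1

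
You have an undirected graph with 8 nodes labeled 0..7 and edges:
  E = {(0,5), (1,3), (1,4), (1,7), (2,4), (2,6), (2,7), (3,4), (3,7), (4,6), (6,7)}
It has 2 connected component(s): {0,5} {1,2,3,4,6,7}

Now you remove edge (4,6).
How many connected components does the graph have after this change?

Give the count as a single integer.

Initial component count: 2
Remove (4,6): not a bridge. Count unchanged: 2.
  After removal, components: {0,5} {1,2,3,4,6,7}
New component count: 2

Answer: 2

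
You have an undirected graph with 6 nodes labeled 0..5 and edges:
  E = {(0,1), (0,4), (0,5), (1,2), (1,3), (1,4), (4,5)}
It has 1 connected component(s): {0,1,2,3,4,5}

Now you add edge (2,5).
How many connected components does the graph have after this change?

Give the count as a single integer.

Answer: 1

Derivation:
Initial component count: 1
Add (2,5): endpoints already in same component. Count unchanged: 1.
New component count: 1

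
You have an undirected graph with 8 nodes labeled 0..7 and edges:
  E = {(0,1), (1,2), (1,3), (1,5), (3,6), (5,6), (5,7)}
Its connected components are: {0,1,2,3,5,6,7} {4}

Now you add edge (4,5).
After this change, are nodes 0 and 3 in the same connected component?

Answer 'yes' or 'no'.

Initial components: {0,1,2,3,5,6,7} {4}
Adding edge (4,5): merges {4} and {0,1,2,3,5,6,7}.
New components: {0,1,2,3,4,5,6,7}
Are 0 and 3 in the same component? yes

Answer: yes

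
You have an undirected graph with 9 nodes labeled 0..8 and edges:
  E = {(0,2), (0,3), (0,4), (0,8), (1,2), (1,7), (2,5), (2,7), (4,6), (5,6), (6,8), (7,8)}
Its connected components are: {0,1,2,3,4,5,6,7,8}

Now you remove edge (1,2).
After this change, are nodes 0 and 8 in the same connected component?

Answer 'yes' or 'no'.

Initial components: {0,1,2,3,4,5,6,7,8}
Removing edge (1,2): not a bridge — component count unchanged at 1.
New components: {0,1,2,3,4,5,6,7,8}
Are 0 and 8 in the same component? yes

Answer: yes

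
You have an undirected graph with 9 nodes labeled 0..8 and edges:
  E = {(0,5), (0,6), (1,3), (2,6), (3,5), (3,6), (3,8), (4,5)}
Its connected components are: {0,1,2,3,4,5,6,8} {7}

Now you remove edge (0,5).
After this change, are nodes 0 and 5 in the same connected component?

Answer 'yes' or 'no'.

Answer: yes

Derivation:
Initial components: {0,1,2,3,4,5,6,8} {7}
Removing edge (0,5): not a bridge — component count unchanged at 2.
New components: {0,1,2,3,4,5,6,8} {7}
Are 0 and 5 in the same component? yes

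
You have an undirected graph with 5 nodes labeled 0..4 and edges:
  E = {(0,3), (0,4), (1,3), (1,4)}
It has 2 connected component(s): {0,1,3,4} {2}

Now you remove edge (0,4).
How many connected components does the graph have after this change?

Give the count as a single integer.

Answer: 2

Derivation:
Initial component count: 2
Remove (0,4): not a bridge. Count unchanged: 2.
  After removal, components: {0,1,3,4} {2}
New component count: 2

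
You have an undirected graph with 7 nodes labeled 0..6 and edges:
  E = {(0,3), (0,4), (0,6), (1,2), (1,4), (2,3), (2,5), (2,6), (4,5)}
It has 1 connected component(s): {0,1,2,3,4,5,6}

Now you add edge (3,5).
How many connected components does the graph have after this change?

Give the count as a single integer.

Answer: 1

Derivation:
Initial component count: 1
Add (3,5): endpoints already in same component. Count unchanged: 1.
New component count: 1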